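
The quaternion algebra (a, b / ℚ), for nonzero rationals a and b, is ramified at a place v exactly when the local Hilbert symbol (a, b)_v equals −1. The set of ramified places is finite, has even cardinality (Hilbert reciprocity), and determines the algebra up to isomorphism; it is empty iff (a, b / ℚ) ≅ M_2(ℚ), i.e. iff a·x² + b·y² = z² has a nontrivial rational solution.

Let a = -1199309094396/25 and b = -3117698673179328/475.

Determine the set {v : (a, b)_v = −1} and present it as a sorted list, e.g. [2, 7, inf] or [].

Mod squares: a ≡ -1541679, b ≡ -10791753. Check v ∈ {∞, 2, 3, 5, 7, 17, 19, 37, 43}.
v=2: v_2(a)=2, v_2(b)=6; units ≡ 1, 7 (mod 8); ε·ε+αω+βω = 0·1+2·0+6·0 ≡ 0  ⇒  (a,b)_2 = +1.
v=43: a=43^1·(≡16), b=43^1·(≡39) mod 43; (16|43)=+1, (39|43)=-1; (−1)^{1·1·21}·(+1)^1·(-1)^1 = +1.
v=3: a=3^5·(≡1), b=3^7·(≡1) mod 3; (1|3)=+1, (1|3)=+1; (−1)^{5·7·1}·(+1)^7·(+1)^5 = -1.
v=17: a=17^1·(≡4), b=17^1·(≡7) mod 17; (4|17)=+1, (7|17)=-1; (−1)^{1·1·8}·(+1)^1·(-1)^1 = -1.
v=∞: -1541679 < 0 and -10791753 < 0  ⇒  (a,b)_∞ = -1.
v=19: a=19^1·(≡3), b=19^-1·(≡14) mod 19; (3|19)=-1, (14|19)=-1; (−1)^{1·-1·9}·(-1)^-1·(-1)^1 = -1.
v=37: a=37^1·(≡15), b=37^1·(≡5) mod 37; (15|37)=-1, (5|37)=-1; (−1)^{1·1·18}·(-1)^1·(-1)^1 = +1.
v=7: a=7^4·(≡4), b=7^7·(≡4) mod 7; (4|7)=+1, (4|7)=+1; (−1)^{4·7·3}·(+1)^7·(+1)^4 = +1.
v=5: a=5^-2·(≡4), b=5^-2·(≡3) mod 5; (4|5)=+1, (3|5)=-1; (−1)^{-2·-2·2}·(+1)^-2·(-1)^-2 = +1.
|Ram(-1541679, -10791753)| = 4, even; anisotropic at {3, 17, 19, ∞}.

[3, 17, 19, inf]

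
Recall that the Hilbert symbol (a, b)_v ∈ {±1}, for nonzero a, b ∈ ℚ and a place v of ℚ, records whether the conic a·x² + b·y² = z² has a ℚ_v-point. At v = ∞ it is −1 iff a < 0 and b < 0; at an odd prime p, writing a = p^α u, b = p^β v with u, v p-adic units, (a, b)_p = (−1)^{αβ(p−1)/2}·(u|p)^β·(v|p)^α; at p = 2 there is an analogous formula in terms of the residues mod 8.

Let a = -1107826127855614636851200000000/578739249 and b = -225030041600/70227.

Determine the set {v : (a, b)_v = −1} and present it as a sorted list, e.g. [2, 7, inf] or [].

[2, 7, 41, inf]

(a, b) ≡ (-107198, -6592677) mod (ℚ^×)²; places V = {2, 3, 5, 7, 11, 13, 17, 19, 31, 41, ∞}.
(a,b)_∞: sgn(-107198)=−, sgn(-6592677)=−, so -1.
(a,b)_19: α=3, u≡5; β=1, v≡14 (mod 19); (5|19)=+1, (14|19)=-1; sign (−1)^1·+1^1·-1^3 = +1.
(a,b)_31: α=3, u≡8; β=1, v≡15 (mod 31); (8|31)=+1, (15|31)=-1; sign (−1)^1·+1^1·-1^3 = +1.
(a,b)_7: α=1, u≡4; β=1, v≡1 (mod 7); (4|7)=+1, (1|7)=+1; sign (−1)^1·+1^1·+1^1 = -1.
(a,b)_2: α=29, β=12; u≡1, v≡3 (mod 8); ε(u)ε(v)=0·1, αω(v)=29·1, βω(u)=12·0; sum ≡ 1  ⇒  -1.
(a,b)_13: α=3, u≡9; β=1, v≡4 (mod 13); (9|13)=+1, (4|13)=+1; sign (−1)^0·+1^1·+1^3 = +1.
(a,b)_17: α=0, u≡4; β=-2, v≡15 (mod 17); (4|17)=+1, (15|17)=+1; sign (−1)^0·+1^-2·+1^0 = +1.
(a,b)_3: α=-14, u≡1; β=-5, v≡1 (mod 3); (1|3)=+1, (1|3)=+1; sign (−1)^0·+1^-5·+1^-14 = +1.
(a,b)_11: α=-2, u≡7; β=0, v≡7 (mod 11); (7|11)=-1, (7|11)=-1; sign (−1)^0·-1^0·-1^-2 = +1.
(a,b)_5: α=8, u≡2; β=2, v≡3 (mod 5); (2|5)=-1, (3|5)=-1; sign (−1)^0·-1^2·-1^8 = +1.
(a,b)_41: α=2, u≡26; β=1, v≡5 (mod 41); (26|41)=-1, (5|41)=+1; sign (−1)^0·-1^1·+1^2 = -1.
|Ram(-107198, -6592677)| = 4, even; anisotropic at {2, 7, 41, ∞}.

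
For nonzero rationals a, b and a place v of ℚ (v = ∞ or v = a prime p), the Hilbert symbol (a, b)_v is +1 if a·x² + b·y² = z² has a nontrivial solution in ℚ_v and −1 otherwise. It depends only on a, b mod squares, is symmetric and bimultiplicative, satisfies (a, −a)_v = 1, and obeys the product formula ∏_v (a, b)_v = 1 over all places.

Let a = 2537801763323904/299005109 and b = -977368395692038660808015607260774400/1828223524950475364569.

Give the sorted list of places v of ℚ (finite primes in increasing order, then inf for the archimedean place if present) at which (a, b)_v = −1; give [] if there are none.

Mod squares: a ≡ 37961, b ≡ -629. Check v ∈ {∞, 2, 3, 5, 7, 11, 13, 17, 19, 29, 37}.
v=13: a=13^-4·(≡3), b=13^-10·(≡5) mod 13; (3|13)=+1, (5|13)=-1; (−1)^{-4·-10·6}·(+1)^-10·(-1)^-4 = +1.
v=29: a=29^-1·(≡23), b=29^-2·(≡25) mod 29; (23|29)=+1, (25|29)=+1; (−1)^{-1·-2·14}·(+1)^-2·(+1)^-1 = +1.
v=5: a=5^0·(≡1), b=5^2·(≡1) mod 5; (1|5)=+1, (1|5)=+1; (−1)^{0·2·2}·(+1)^2·(+1)^0 = +1.
v=17: a=17^1·(≡14), b=17^3·(≡11) mod 17; (14|17)=-1, (11|17)=-1; (−1)^{1·3·8}·(-1)^3·(-1)^1 = +1.
v=19: a=19^-2·(≡8), b=19^-4·(≡5) mod 19; (8|19)=-1, (5|19)=+1; (−1)^{-2·-4·9}·(-1)^-4·(+1)^-2 = +1.
v=37: a=37^2·(≡21), b=37^5·(≡2) mod 37; (21|37)=+1, (2|37)=-1; (−1)^{2·5·18}·(+1)^5·(-1)^2 = +1.
v=∞: 37961 > 0 and -629 < 0  ⇒  (a,b)_∞ = +1.
v=2: v_2(a)=16, v_2(b)=20; units ≡ 1, 3 (mod 8); ε·ε+αω+βω = 0·1+16·1+20·0 ≡ 0  ⇒  (a,b)_2 = +1.
v=11: a=11^1·(≡8), b=11^-2·(≡3) mod 11; (8|11)=-1, (3|11)=+1; (−1)^{1·-2·5}·(-1)^-2·(+1)^1 = +1.
v=7: a=7^5·(≡6), b=7^10·(≡2) mod 7; (6|7)=-1, (2|7)=+1; (−1)^{5·10·3}·(-1)^10·(+1)^5 = +1.
v=3: a=3^2·(≡2), b=3^18·(≡1) mod 3; (2|3)=-1, (1|3)=+1; (−1)^{2·18·1}·(-1)^18·(+1)^2 = +1.
Every local symbol is +1, so the conic 37961·x² + -629·y² = z² has ℚ_v-points for all v and hence a ℚ-point; (a, b / ℚ) ≅ M_2(ℚ).

[]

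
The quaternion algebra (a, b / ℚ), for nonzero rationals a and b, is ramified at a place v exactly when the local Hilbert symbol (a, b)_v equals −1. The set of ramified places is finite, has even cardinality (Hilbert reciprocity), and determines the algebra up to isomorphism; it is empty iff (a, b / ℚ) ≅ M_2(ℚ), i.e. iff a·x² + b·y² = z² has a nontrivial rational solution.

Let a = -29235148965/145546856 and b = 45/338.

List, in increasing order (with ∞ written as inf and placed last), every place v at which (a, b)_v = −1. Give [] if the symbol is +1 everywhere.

(a, b) ≡ (-4290, 10) mod (ℚ^×)²; places V = {2, 3, 5, 7, 11, 13, 17, 29, ∞}.
(a,b)_5: α=1, u≡2; β=1, v≡3 (mod 5); (2|5)=-1, (3|5)=-1; sign (−1)^0·-1^1·-1^1 = +1.
(a,b)_3: α=7, u≡1; β=2, v≡1 (mod 3); (1|3)=+1, (1|3)=+1; sign (−1)^0·+1^2·+1^7 = +1.
(a,b)_7: α=-2, u≡1; β=0, v≡5 (mod 7); (1|7)=+1, (5|7)=-1; sign (−1)^0·+1^0·-1^-2 = +1.
(a,b)_2: α=-3, β=-1; u≡7, v≡5 (mod 8); ε(u)ε(v)=1·0, αω(v)=-3·1, βω(u)=-1·0; sum ≡ 1  ⇒  -1.
(a,b)_29: α=2, u≡17; β=0, v≡10 (mod 29); (17|29)=-1, (10|29)=-1; sign (−1)^0·-1^0·-1^2 = +1.
(a,b)_13: α=-5, u≡2; β=-2, v≡3 (mod 13); (2|13)=-1, (3|13)=+1; sign (−1)^0·-1^-2·+1^-5 = +1.
(a,b)_∞: sgn(-4290)=−, sgn(10)=+, so +1.
(a,b)_17: α=2, u≡3; β=0, v≡3 (mod 17); (3|17)=-1, (3|17)=-1; sign (−1)^0·-1^0·-1^2 = +1.
(a,b)_11: α=1, u≡10; β=0, v≡7 (mod 11); (10|11)=-1, (7|11)=-1; sign (−1)^0·-1^0·-1^1 = -1.
|Ram(-4290, 10)| = 2, even; anisotropic at {2, 11}.

[2, 11]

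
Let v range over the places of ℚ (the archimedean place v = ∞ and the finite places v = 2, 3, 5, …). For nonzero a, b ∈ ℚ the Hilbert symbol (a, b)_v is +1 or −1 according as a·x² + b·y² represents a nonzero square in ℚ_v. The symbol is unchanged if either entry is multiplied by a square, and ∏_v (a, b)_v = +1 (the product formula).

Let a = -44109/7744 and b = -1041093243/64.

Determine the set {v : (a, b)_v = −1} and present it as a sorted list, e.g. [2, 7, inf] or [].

(a, b) ≡ (-29, -15283) mod (ℚ^×)²; places V = {2, 3, 11, 13, 17, 29, 31, ∞}.
(a,b)_13: α=2, u≡10; β=0, v≡8 (mod 13); (10|13)=+1, (8|13)=-1; sign (−1)^0·+1^0·-1^2 = +1.
(a,b)_17: α=0, u≡12; β=1, v≡16 (mod 17); (12|17)=-1, (16|17)=+1; sign (−1)^0·-1^1·+1^0 = -1.
(a,b)_3: α=2, u≡1; β=4, v≡2 (mod 3); (1|3)=+1, (2|3)=-1; sign (−1)^0·+1^4·-1^2 = +1.
(a,b)_2: α=-6, β=-6; u≡3, v≡5 (mod 8); ε(u)ε(v)=1·0, αω(v)=-6·1, βω(u)=-6·1; sum ≡ 0  ⇒  +1.
(a,b)_29: α=1, u≡16; β=3, v≡5 (mod 29); (16|29)=+1, (5|29)=+1; sign (−1)^0·+1^3·+1^1 = +1.
(a,b)_31: α=0, u≡20; β=1, v≡21 (mod 31); (20|31)=+1, (21|31)=-1; sign (−1)^0·+1^1·-1^0 = +1.
(a,b)_∞: sgn(-29)=−, sgn(-15283)=−, so -1.
(a,b)_11: α=-2, u≡5; β=0, v≡7 (mod 11); (5|11)=+1, (7|11)=-1; sign (−1)^0·+1^0·-1^-2 = +1.
Ram(-29, -15283) = {17, ∞}; no ℚ_17-point on the conic.

[17, inf]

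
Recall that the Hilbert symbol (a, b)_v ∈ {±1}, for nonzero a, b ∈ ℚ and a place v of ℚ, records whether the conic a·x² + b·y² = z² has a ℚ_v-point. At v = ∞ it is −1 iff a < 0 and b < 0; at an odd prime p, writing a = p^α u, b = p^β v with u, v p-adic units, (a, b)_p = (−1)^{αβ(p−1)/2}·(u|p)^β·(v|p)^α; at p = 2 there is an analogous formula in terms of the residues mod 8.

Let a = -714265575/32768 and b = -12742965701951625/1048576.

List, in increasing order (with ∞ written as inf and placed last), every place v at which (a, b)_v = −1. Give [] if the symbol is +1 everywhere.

Mod squares: a ≡ -158286, b ≡ -370185. Check v ∈ {∞, 2, 3, 5, 7, 19, 23, 29, 31, 37}.
v=31: a=31^1·(≡18), b=31^2·(≡6) mod 31; (18|31)=+1, (6|31)=-1; (−1)^{1·2·15}·(+1)^2·(-1)^1 = -1.
v=7: a=7^0·(≡5), b=7^2·(≡5) mod 7; (5|7)=-1, (5|7)=-1; (−1)^{0·2·3}·(-1)^2·(-1)^0 = +1.
v=19: a=19^2·(≡15), b=19^2·(≡17) mod 19; (15|19)=-1, (17|19)=+1; (−1)^{2·2·9}·(-1)^2·(+1)^2 = +1.
v=29: a=29^0·(≡6), b=29^1·(≡7) mod 29; (6|29)=+1, (7|29)=+1; (−1)^{0·1·14}·(+1)^1·(+1)^0 = +1.
v=23: a=23^1·(≡18), b=23^1·(≡7) mod 23; (18|23)=+1, (7|23)=-1; (−1)^{1·1·11}·(+1)^1·(-1)^1 = +1.
v=2: v_2(a)=-15, v_2(b)=-20; units ≡ 1, 7 (mod 8); ε·ε+αω+βω = 0·1+-15·0+-20·0 ≡ 0  ⇒  (a,b)_2 = +1.
v=3: a=3^1·(≡2), b=3^5·(≡1) mod 3; (2|3)=-1, (1|3)=+1; (−1)^{1·5·1}·(-1)^5·(+1)^1 = +1.
v=∞: -158286 < 0 and -370185 < 0  ⇒  (a,b)_∞ = -1.
v=37: a=37^1·(≡20), b=37^1·(≡20) mod 37; (20|37)=-1, (20|37)=-1; (−1)^{1·1·18}·(-1)^1·(-1)^1 = +1.
v=5: a=5^2·(≡4), b=5^3·(≡2) mod 5; (4|5)=+1, (2|5)=-1; (−1)^{2·3·2}·(+1)^3·(-1)^2 = +1.
|Ram(-158286, -370185)| = 2, even; anisotropic at {31, ∞}.

[31, inf]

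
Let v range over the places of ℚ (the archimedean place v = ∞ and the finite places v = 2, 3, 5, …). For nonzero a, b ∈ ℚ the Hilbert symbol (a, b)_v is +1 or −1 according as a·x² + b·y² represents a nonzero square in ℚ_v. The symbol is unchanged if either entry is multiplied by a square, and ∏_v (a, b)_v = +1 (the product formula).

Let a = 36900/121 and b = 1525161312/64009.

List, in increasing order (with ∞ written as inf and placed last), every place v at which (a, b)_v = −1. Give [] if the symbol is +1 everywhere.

(a, b) ≡ (41, 130758) mod (ℚ^×)²; places V = {2, 3, 5, 11, 19, 23, 31, 37, 41, ∞}.
(a,b)_2: α=2, β=5; u≡1, v≡3 (mod 8); ε(u)ε(v)=0·1, αω(v)=2·1, βω(u)=5·0; sum ≡ 0  ⇒  +1.
(a,b)_5: α=2, u≡1; β=0, v≡3 (mod 5); (1|5)=+1, (3|5)=-1; sign (−1)^0·+1^0·-1^2 = +1.
(a,b)_∞: sgn(41)=+, sgn(130758)=+, so +1.
(a,b)_19: α=0, u≡3; β=1, v≡4 (mod 19); (3|19)=-1, (4|19)=+1; sign (−1)^0·-1^1·+1^0 = -1.
(a,b)_3: α=2, u≡2; β=7, v≡2 (mod 3); (2|3)=-1, (2|3)=-1; sign (−1)^0·-1^7·-1^2 = -1.
(a,b)_31: α=0, u≡7; β=1, v≡18 (mod 31); (7|31)=+1, (18|31)=+1; sign (−1)^0·+1^1·+1^0 = +1.
(a,b)_41: α=1, u≡1; β=0, v≡2 (mod 41); (1|41)=+1, (2|41)=+1; sign (−1)^0·+1^0·+1^1 = +1.
(a,b)_11: α=-2, u≡6; β=-2, v≡4 (mod 11); (6|11)=-1, (4|11)=+1; sign (−1)^0·-1^-2·+1^-2 = +1.
(a,b)_37: α=0, u≡27; β=1, v≡14 (mod 37); (27|37)=+1, (14|37)=-1; sign (−1)^0·+1^1·-1^0 = +1.
(a,b)_23: α=0, u≡9; β=-2, v≡13 (mod 23); (9|23)=+1, (13|23)=+1; sign (−1)^0·+1^-2·+1^0 = +1.
Ram(41, 130758) = {3, 19}; no ℚ_3-point on the conic.

[3, 19]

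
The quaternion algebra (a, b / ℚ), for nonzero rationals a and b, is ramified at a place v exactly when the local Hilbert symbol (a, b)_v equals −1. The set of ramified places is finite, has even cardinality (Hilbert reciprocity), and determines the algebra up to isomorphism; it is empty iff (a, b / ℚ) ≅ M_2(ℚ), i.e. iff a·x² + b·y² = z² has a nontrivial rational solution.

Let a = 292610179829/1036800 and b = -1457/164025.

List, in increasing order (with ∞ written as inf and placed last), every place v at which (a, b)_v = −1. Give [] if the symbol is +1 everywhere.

[11, 31, 43, 47]

(a, b) ≡ (39971338, -1457) mod (ℚ^×)²; places V = {2, 3, 5, 11, 29, 31, 43, 47, ∞}.
(a,b)_3: α=-4, u≡1; β=-8, v≡1 (mod 3); (1|3)=+1, (1|3)=+1; sign (−1)^0·+1^-8·+1^-4 = +1.
(a,b)_2: α=-9, β=0; u≡5, v≡7 (mod 8); ε(u)ε(v)=0·1, αω(v)=-9·0, βω(u)=0·1; sum ≡ 0  ⇒  +1.
(a,b)_5: α=-2, u≡2; β=-2, v≡3 (mod 5); (2|5)=-1, (3|5)=-1; sign (−1)^0·-1^-2·-1^-2 = +1.
(a,b)_11: α=5, u≡7; β=0, v≡7 (mod 11); (7|11)=-1, (7|11)=-1; sign (−1)^0·-1^0·-1^5 = -1.
(a,b)_∞: sgn(39971338)=+, sgn(-1457)=−, so +1.
(a,b)_43: α=1, u≡16; β=0, v≡32 (mod 43); (16|43)=+1, (32|43)=-1; sign (−1)^0·+1^0·-1^1 = -1.
(a,b)_47: α=1, u≡16; β=1, v≡25 (mod 47); (16|47)=+1, (25|47)=+1; sign (−1)^1·+1^1·+1^1 = -1.
(a,b)_29: α=1, u≡17; β=0, v≡22 (mod 29); (17|29)=-1, (22|29)=+1; sign (−1)^0·-1^0·+1^1 = +1.
(a,b)_31: α=1, u≡29; β=1, v≡27 (mod 31); (29|31)=-1, (27|31)=-1; sign (−1)^1·-1^1·-1^1 = -1.
(39971338, -1457 / ℚ) ramifies at {11, 31, 43, 47}: a division algebra.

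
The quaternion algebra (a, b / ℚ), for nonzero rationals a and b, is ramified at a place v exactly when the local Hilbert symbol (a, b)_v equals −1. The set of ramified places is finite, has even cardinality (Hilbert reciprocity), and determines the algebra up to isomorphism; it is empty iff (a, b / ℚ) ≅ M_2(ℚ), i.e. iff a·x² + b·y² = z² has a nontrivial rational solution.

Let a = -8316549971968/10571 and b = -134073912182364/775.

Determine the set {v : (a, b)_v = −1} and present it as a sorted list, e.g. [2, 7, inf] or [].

[2, 23, 31, inf]

(a, b) ≡ (-83237, -3253481) mod (ℚ^×)²; places V = {2, 3, 5, 7, 11, 23, 29, 31, 37, 47, ∞}.
(a,b)_11: α=-1, u≡1; β=1, v≡6 (mod 11); (1|11)=+1, (6|11)=-1; sign (−1)^1·+1^1·-1^-1 = +1.
(a,b)_3: α=0, u≡1; β=2, v≡1 (mod 3); (1|3)=+1, (1|3)=+1; sign (−1)^0·+1^2·+1^0 = +1.
(a,b)_31: α=-2, u≡30; β=-1, v≡13 (mod 31); (30|31)=-1, (13|31)=-1; sign (−1)^0·-1^-1·-1^-2 = -1.
(a,b)_2: α=14, β=2; u≡3, v≡7 (mod 8); ε(u)ε(v)=1·1, αω(v)=14·0, βω(u)=2·1; sum ≡ 1  ⇒  -1.
(a,b)_∞: sgn(-83237)=−, sgn(-3253481)=−, so -1.
(a,b)_29: α=0, u≡13; β=1, v≡27 (mod 29); (13|29)=+1, (27|29)=-1; sign (−1)^0·+1^1·-1^0 = +1.
(a,b)_7: α=3, u≡1; β=3, v≡6 (mod 7); (1|7)=+1, (6|7)=-1; sign (−1)^1·+1^3·-1^3 = +1.
(a,b)_5: α=0, u≡2; β=-2, v≡1 (mod 5); (2|5)=-1, (1|5)=+1; sign (−1)^0·-1^-2·+1^0 = +1.
(a,b)_23: α=1, u≡17; β=2, v≡22 (mod 23); (17|23)=-1, (22|23)=-1; sign (−1)^0·-1^2·-1^1 = -1.
(a,b)_47: α=1, u≡35; β=1, v≡14 (mod 47); (35|47)=-1, (14|47)=+1; sign (−1)^1·-1^1·+1^1 = +1.
(a,b)_37: α=2, u≡13; β=2, v≡4 (mod 37); (13|37)=-1, (4|37)=+1; sign (−1)^0·-1^2·+1^2 = +1.
|Ram(-83237, -3253481)| = 4, even; anisotropic at {2, 23, 31, ∞}.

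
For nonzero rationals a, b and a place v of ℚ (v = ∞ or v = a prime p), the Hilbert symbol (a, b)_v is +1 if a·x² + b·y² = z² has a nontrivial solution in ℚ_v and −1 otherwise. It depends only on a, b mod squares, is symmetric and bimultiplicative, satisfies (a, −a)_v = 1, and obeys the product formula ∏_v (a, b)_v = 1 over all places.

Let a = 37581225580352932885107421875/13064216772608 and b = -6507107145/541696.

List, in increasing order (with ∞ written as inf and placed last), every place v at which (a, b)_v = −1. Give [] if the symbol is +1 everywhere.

(a, b) ≡ (3825245, -145) mod (ℚ^×)²; places V = {2, 3, 5, 7, 11, 23, 29, 31, 37, ∞}.
(a,b)_37: α=1, u≡36; β=0, v≡10 (mod 37); (36|37)=+1, (10|37)=+1; sign (−1)^0·+1^0·+1^1 = +1.
(a,b)_2: α=-30, β=-10; u≡5, v≡7 (mod 8); ε(u)ε(v)=0·1, αω(v)=-30·0, βω(u)=-10·1; sum ≡ 0  ⇒  +1.
(a,b)_3: α=8, u≡2; β=2, v≡2 (mod 3); (2|3)=-1, (2|3)=-1; sign (−1)^0·-1^2·-1^8 = +1.
(a,b)_31: α=1, u≡17; β=0, v≡14 (mod 31); (17|31)=-1, (14|31)=+1; sign (−1)^0·-1^0·+1^1 = +1.
(a,b)_∞: sgn(3825245)=+, sgn(-145)=−, so +1.
(a,b)_7: α=2, u≡2; β=2, v≡1 (mod 7); (2|7)=+1, (1|7)=+1; sign (−1)^0·+1^2·+1^2 = +1.
(a,b)_5: α=11, u≡4; β=1, v≡1 (mod 5); (4|5)=+1, (1|5)=+1; sign (−1)^0·+1^1·+1^11 = +1.
(a,b)_29: α=7, u≡13; β=3, v≡28 (mod 29); (13|29)=+1, (28|29)=+1; sign (−1)^0·+1^3·+1^7 = +1.
(a,b)_23: α=-3, u≡2; β=-2, v≡2 (mod 23); (2|23)=+1, (2|23)=+1; sign (−1)^0·+1^-2·+1^-3 = +1.
(a,b)_11: α=2, u≡6; β=2, v≡1 (mod 11); (6|11)=-1, (1|11)=+1; sign (−1)^0·-1^2·+1^2 = +1.
Every local symbol is +1, so the conic 3825245·x² + -145·y² = z² has ℚ_v-points for all v and hence a ℚ-point; (a, b / ℚ) ≅ M_2(ℚ).

[]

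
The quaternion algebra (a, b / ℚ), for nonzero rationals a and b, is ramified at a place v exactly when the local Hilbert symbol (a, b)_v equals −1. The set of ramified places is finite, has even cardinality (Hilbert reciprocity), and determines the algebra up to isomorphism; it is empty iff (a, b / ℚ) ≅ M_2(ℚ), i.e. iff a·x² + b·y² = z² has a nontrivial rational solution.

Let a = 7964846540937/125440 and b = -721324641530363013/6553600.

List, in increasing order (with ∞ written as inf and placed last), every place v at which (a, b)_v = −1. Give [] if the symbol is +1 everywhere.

(a, b) ≡ (330, -13) mod (ℚ^×)²; places V = {2, 3, 5, 7, 11, 13, 17, 19, ∞}.
(a,b)_13: α=4, u≡2; β=7, v≡3 (mod 13); (2|13)=-1, (3|13)=+1; sign (−1)^0·-1^7·+1^4 = -1.
(a,b)_∞: sgn(330)=+, sgn(-13)=−, so +1.
(a,b)_3: α=5, u≡2; β=6, v≡2 (mod 3); (2|3)=-1, (2|3)=-1; sign (−1)^0·-1^6·-1^5 = -1.
(a,b)_5: α=-1, u≡4; β=-2, v≡3 (mod 5); (4|5)=+1, (3|5)=-1; sign (−1)^0·+1^-2·-1^-1 = -1.
(a,b)_11: α=1, u≡2; β=2, v≡9 (mod 11); (2|11)=-1, (9|11)=+1; sign (−1)^0·-1^2·+1^1 = +1.
(a,b)_17: α=2, u≡6; β=0, v≡8 (mod 17); (6|17)=-1, (8|17)=+1; sign (−1)^0·-1^0·+1^2 = +1.
(a,b)_19: α=2, u≡9; β=4, v≡7 (mod 19); (9|19)=+1, (7|19)=+1; sign (−1)^0·+1^4·+1^2 = +1.
(a,b)_7: α=-2, u≡4; β=0, v≡1 (mod 7); (4|7)=+1, (1|7)=+1; sign (−1)^0·+1^0·+1^-2 = +1.
(a,b)_2: α=-9, β=-18; u≡5, v≡3 (mod 8); ε(u)ε(v)=0·1, αω(v)=-9·1, βω(u)=-18·1; sum ≡ 1  ⇒  -1.
Ram(330, -13) = {2, 3, 5, 13}; no ℚ_2-point on the conic.

[2, 3, 5, 13]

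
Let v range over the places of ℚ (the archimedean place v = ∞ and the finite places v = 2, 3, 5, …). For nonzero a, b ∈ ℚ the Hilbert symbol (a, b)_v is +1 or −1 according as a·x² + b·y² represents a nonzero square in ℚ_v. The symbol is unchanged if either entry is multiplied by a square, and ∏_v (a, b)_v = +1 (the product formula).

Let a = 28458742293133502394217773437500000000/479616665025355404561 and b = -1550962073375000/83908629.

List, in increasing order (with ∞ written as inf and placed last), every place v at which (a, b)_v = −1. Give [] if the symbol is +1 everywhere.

(a, b) ≡ (31, -66526) mod (ℚ^×)²; places V = {2, 3, 5, 7, 11, 13, 23, 29, 31, 37, ∞}.
(a,b)_23: α=6, u≡12; β=2, v≡18 (mod 23); (12|23)=+1, (18|23)=+1; sign (−1)^0·+1^2·+1^6 = +1.
(a,b)_3: α=-24, u≡1; β=-10, v≡2 (mod 3); (1|3)=+1, (2|3)=-1; sign (−1)^0·+1^-10·-1^-24 = +1.
(a,b)_29: α=-4, u≡11; β=-1, v≡19 (mod 29); (11|29)=-1, (19|29)=-1; sign (−1)^0·-1^-1·-1^-4 = -1.
(a,b)_2: α=8, β=3; u≡7, v≡1 (mod 8); ε(u)ε(v)=1·0, αω(v)=8·0, βω(u)=3·0; sum ≡ 0  ⇒  +1.
(a,b)_5: α=18, u≡4; β=6, v≡1 (mod 5); (4|5)=+1, (1|5)=+1; sign (−1)^0·+1^6·+1^18 = +1.
(a,b)_7: α=-4, u≡5; β=-2, v≡2 (mod 7); (5|7)=-1, (2|7)=+1; sign (−1)^0·-1^-2·+1^-4 = +1.
(a,b)_13: α=6, u≡11; β=2, v≡7 (mod 13); (11|13)=-1, (7|13)=-1; sign (−1)^0·-1^2·-1^6 = +1.
(a,b)_37: α=2, u≡29; β=1, v≡17 (mod 37); (29|37)=-1, (17|37)=-1; sign (−1)^0·-1^1·-1^2 = -1.
(a,b)_∞: sgn(31)=+, sgn(-66526)=−, so +1.
(a,b)_31: α=3, u≡7; β=1, v≡29 (mod 31); (7|31)=+1, (29|31)=-1; sign (−1)^1·+1^1·-1^3 = +1.
(a,b)_11: α=0, u≡1; β=2, v≡2 (mod 11); (1|11)=+1, (2|11)=-1; sign (−1)^0·+1^2·-1^0 = +1.
Ram(31, -66526) = {29, 37}; no ℚ_29-point on the conic.

[29, 37]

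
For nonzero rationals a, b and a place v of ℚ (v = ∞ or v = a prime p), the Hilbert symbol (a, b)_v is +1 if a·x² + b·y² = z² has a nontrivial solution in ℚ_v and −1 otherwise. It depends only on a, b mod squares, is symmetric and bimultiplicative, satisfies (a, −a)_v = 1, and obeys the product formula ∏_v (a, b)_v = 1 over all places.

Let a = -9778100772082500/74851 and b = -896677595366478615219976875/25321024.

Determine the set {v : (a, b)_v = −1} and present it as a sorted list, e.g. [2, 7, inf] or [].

Mod squares: a ≡ -232323, b ≡ -667. Check v ∈ {∞, 2, 3, 5, 7, 11, 13, 17, 23, 29, 37}.
v=23: a=23^3·(≡10), b=23^5·(≡22) mod 23; (10|23)=-1, (22|23)=-1; (−1)^{3·5·11}·(-1)^5·(-1)^3 = -1.
v=13: a=13^1·(≡10), b=13^2·(≡12) mod 13; (10|13)=+1, (12|13)=+1; (−1)^{1·2·6}·(+1)^2·(+1)^1 = +1.
v=∞: -232323 < 0 and -667 < 0  ⇒  (a,b)_∞ = -1.
v=37: a=37^-1·(≡11), b=37^-2·(≡9) mod 37; (11|37)=+1, (9|37)=+1; (−1)^{-1·-2·18}·(+1)^-2·(+1)^-1 = +1.
v=11: a=11^2·(≡2), b=11^2·(≡9) mod 11; (2|11)=-1, (9|11)=+1; (−1)^{2·2·5}·(-1)^2·(+1)^2 = +1.
v=5: a=5^4·(≡3), b=5^4·(≡3) mod 5; (3|5)=-1, (3|5)=-1; (−1)^{4·4·2}·(-1)^4·(-1)^4 = +1.
v=2: v_2(a)=2, v_2(b)=-6; units ≡ 5, 5 (mod 8); ε·ε+αω+βω = 0·0+2·1+-6·1 ≡ 0  ⇒  (a,b)_2 = +1.
v=29: a=29^2·(≡16), b=29^5·(≡28) mod 29; (16|29)=+1, (28|29)=+1; (−1)^{2·5·14}·(+1)^5·(+1)^2 = +1.
v=17: a=17^-2·(≡8), b=17^-2·(≡13) mod 17; (8|17)=+1, (13|17)=+1; (−1)^{-2·-2·8}·(+1)^-2·(+1)^-2 = +1.
v=3: a=3^5·(≡1), b=3^12·(≡2) mod 3; (1|3)=+1, (2|3)=-1; (−1)^{5·12·1}·(+1)^12·(-1)^5 = -1.
v=7: a=7^-1·(≡6), b=7^0·(≡5) mod 7; (6|7)=-1, (5|7)=-1; (−1)^{-1·0·3}·(-1)^0·(-1)^-1 = -1.
(-232323, -667 / ℚ) ramifies at {3, 7, 23, ∞}: a division algebra.

[3, 7, 23, inf]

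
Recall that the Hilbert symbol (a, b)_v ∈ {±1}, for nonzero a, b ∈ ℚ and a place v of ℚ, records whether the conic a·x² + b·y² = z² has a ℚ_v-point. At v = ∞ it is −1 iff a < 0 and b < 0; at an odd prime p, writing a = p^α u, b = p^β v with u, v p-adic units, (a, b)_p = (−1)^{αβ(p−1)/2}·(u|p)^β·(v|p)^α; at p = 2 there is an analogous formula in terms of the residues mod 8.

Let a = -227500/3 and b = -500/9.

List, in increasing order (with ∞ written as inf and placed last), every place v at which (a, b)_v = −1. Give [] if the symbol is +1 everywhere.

[2, 5, 13, inf]

Mod squares: a ≡ -273, b ≡ -5. Check v ∈ {∞, 2, 3, 5, 7, 13}.
v=2: v_2(a)=2, v_2(b)=2; units ≡ 7, 3 (mod 8); ε·ε+αω+βω = 1·1+2·1+2·0 ≡ 1  ⇒  (a,b)_2 = -1.
v=∞: -273 < 0 and -5 < 0  ⇒  (a,b)_∞ = -1.
v=5: a=5^4·(≡2), b=5^3·(≡4) mod 5; (2|5)=-1, (4|5)=+1; (−1)^{4·3·2}·(-1)^3·(+1)^4 = -1.
v=7: a=7^1·(≡5), b=7^0·(≡2) mod 7; (5|7)=-1, (2|7)=+1; (−1)^{1·0·3}·(-1)^0·(+1)^1 = +1.
v=3: a=3^-1·(≡2), b=3^-2·(≡1) mod 3; (2|3)=-1, (1|3)=+1; (−1)^{-1·-2·1}·(-1)^-2·(+1)^-1 = +1.
v=13: a=13^1·(≡8), b=13^0·(≡8) mod 13; (8|13)=-1, (8|13)=-1; (−1)^{1·0·6}·(-1)^0·(-1)^1 = -1.
|Ram(-273, -5)| = 4, even; anisotropic at {2, 5, 13, ∞}.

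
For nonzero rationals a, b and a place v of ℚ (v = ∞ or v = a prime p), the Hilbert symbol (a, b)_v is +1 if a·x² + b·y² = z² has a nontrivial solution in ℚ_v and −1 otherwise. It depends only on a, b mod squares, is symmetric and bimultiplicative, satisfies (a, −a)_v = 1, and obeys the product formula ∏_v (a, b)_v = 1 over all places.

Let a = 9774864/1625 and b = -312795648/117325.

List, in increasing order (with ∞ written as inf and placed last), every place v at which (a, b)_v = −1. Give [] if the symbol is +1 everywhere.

Mod squares: a ≡ 36465, b ≡ -14586. Check v ∈ {∞, 2, 3, 5, 11, 13, 17, 19}.
v=13: a=13^-1·(≡1), b=13^-1·(≡10) mod 13; (1|13)=+1, (10|13)=+1; (−1)^{-1·-1·6}·(+1)^-1·(+1)^-1 = +1.
v=17: a=17^1·(≡12), b=17^1·(≡13) mod 17; (12|17)=-1, (13|17)=+1; (−1)^{1·1·8}·(-1)^1·(+1)^1 = -1.
v=19: a=19^0·(≡1), b=19^-2·(≡11) mod 19; (1|19)=+1, (11|19)=+1; (−1)^{0·-2·9}·(+1)^-2·(+1)^0 = +1.
v=11: a=11^3·(≡5), b=11^3·(≡4) mod 11; (5|11)=+1, (4|11)=+1; (−1)^{3·3·5}·(+1)^3·(+1)^3 = -1.
v=∞: 36465 > 0 and -14586 < 0  ⇒  (a,b)_∞ = +1.
v=5: a=5^-3·(≡3), b=5^-2·(≡4) mod 5; (3|5)=-1, (4|5)=+1; (−1)^{-3·-2·2}·(-1)^-2·(+1)^-3 = +1.
v=3: a=3^3·(≡2), b=3^3·(≡1) mod 3; (2|3)=-1, (1|3)=+1; (−1)^{3·3·1}·(-1)^3·(+1)^3 = +1.
v=2: v_2(a)=4, v_2(b)=9; units ≡ 1, 3 (mod 8); ε·ε+αω+βω = 0·1+4·1+9·0 ≡ 0  ⇒  (a,b)_2 = +1.
|Ram(36465, -14586)| = 2, even; anisotropic at {11, 17}.

[11, 17]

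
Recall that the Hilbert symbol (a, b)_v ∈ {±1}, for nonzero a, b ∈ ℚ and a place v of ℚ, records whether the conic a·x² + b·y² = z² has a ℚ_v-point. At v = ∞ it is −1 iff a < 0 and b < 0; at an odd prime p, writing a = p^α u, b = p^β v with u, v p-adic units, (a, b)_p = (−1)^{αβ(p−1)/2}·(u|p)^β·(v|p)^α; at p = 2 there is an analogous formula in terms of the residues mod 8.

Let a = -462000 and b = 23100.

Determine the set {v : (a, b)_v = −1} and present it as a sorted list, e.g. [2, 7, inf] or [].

(a, b) ≡ (-1155, 231) mod (ℚ^×)²; places V = {2, 3, 5, 7, 11, ∞}.
(a,b)_2: α=4, β=2; u≡5, v≡7 (mod 8); ε(u)ε(v)=0·1, αω(v)=4·0, βω(u)=2·1; sum ≡ 0  ⇒  +1.
(a,b)_3: α=1, u≡2; β=1, v≡2 (mod 3); (2|3)=-1, (2|3)=-1; sign (−1)^1·-1^1·-1^1 = -1.
(a,b)_∞: sgn(-1155)=−, sgn(231)=+, so +1.
(a,b)_11: α=1, u≡9; β=1, v≡10 (mod 11); (9|11)=+1, (10|11)=-1; sign (−1)^1·+1^1·-1^1 = +1.
(a,b)_7: α=1, u≡3; β=1, v≡3 (mod 7); (3|7)=-1, (3|7)=-1; sign (−1)^1·-1^1·-1^1 = -1.
(a,b)_5: α=3, u≡4; β=2, v≡4 (mod 5); (4|5)=+1, (4|5)=+1; sign (−1)^0·+1^2·+1^3 = +1.
(-1155, 231 / ℚ) ramifies at {3, 7}: a division algebra.

[3, 7]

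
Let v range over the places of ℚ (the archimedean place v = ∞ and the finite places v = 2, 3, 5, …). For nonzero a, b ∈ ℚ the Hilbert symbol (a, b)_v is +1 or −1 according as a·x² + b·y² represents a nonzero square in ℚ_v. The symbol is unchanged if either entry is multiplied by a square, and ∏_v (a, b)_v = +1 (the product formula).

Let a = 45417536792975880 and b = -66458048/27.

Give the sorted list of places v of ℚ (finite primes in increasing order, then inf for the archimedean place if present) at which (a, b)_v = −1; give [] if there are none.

Mod squares: a ≡ 130, b ≡ -3115221. Check v ∈ {∞, 2, 3, 5, 13, 19, 31, 41, 43}.
v=2: v_2(a)=3, v_2(b)=6; units ≡ 1, 3 (mod 8); ε·ε+αω+βω = 0·1+3·1+6·0 ≡ 1  ⇒  (a,b)_2 = -1.
v=31: a=31^2·(≡3), b=31^1·(≡24) mod 31; (3|31)=-1, (24|31)=-1; (−1)^{2·1·15}·(-1)^1·(-1)^2 = -1.
v=19: a=19^2·(≡4), b=19^1·(≡4) mod 19; (4|19)=+1, (4|19)=+1; (−1)^{2·1·9}·(+1)^1·(+1)^2 = +1.
v=13: a=13^1·(≡4), b=13^0·(≡6) mod 13; (4|13)=+1, (6|13)=-1; (−1)^{1·0·6}·(+1)^0·(-1)^1 = -1.
v=∞: 130 > 0 and -3115221 < 0  ⇒  (a,b)_∞ = +1.
v=41: a=41^2·(≡15), b=41^1·(≡20) mod 41; (15|41)=-1, (20|41)=+1; (−1)^{2·1·20}·(-1)^1·(+1)^2 = -1.
v=5: a=5^1·(≡1), b=5^0·(≡1) mod 5; (1|5)=+1, (1|5)=+1; (−1)^{1·0·2}·(+1)^0·(+1)^1 = +1.
v=3: a=3^4·(≡1), b=3^-3·(≡1) mod 3; (1|3)=+1, (1|3)=+1; (−1)^{4·-3·1}·(+1)^-3·(+1)^4 = +1.
v=43: a=43^2·(≡25), b=43^1·(≡18) mod 43; (25|43)=+1, (18|43)=-1; (−1)^{2·1·21}·(+1)^1·(-1)^2 = +1.
(130, -3115221 / ℚ) ramifies at {2, 13, 31, 41}: a division algebra.

[2, 13, 31, 41]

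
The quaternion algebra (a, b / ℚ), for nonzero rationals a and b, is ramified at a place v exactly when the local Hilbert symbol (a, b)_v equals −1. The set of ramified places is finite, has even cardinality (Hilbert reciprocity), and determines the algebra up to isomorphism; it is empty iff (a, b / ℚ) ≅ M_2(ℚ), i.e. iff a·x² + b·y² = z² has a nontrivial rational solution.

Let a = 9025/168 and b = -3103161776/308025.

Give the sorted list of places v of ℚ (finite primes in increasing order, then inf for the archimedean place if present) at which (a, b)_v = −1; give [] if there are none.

(a, b) ≡ (42, -11) mod (ℚ^×)²; places V = {2, 3, 5, 7, 11, 13, 17, 19, 37, ∞}.
(a,b)_2: α=-3, β=4; u≡5, v≡5 (mod 8); ε(u)ε(v)=0·0, αω(v)=-3·1, βω(u)=4·1; sum ≡ 1  ⇒  -1.
(a,b)_∞: sgn(42)=+, sgn(-11)=−, so +1.
(a,b)_37: α=0, u≡35; β=-2, v≡10 (mod 37); (35|37)=-1, (10|37)=+1; sign (−1)^0·-1^-2·+1^0 = +1.
(a,b)_5: α=2, u≡2; β=-2, v≡4 (mod 5); (2|5)=-1, (4|5)=+1; sign (−1)^0·-1^-2·+1^2 = +1.
(a,b)_11: α=0, u≡9; β=1, v≡7 (mod 11); (9|11)=+1, (7|11)=-1; sign (−1)^0·+1^1·-1^0 = +1.
(a,b)_13: α=0, u≡10; β=2, v≡8 (mod 13); (10|13)=+1, (8|13)=-1; sign (−1)^0·+1^2·-1^0 = +1.
(a,b)_3: α=-1, u≡2; β=-2, v≡1 (mod 3); (2|3)=-1, (1|3)=+1; sign (−1)^0·-1^-2·+1^-1 = +1.
(a,b)_19: α=2, u≡17; β=2, v≡12 (mod 19); (17|19)=+1, (12|19)=-1; sign (−1)^0·+1^2·-1^2 = +1.
(a,b)_7: α=-1, u≡3; β=0, v≡5 (mod 7); (3|7)=-1, (5|7)=-1; sign (−1)^0·-1^0·-1^-1 = -1.
(a,b)_17: α=0, u≡1; β=2, v≡12 (mod 17); (1|17)=+1, (12|17)=-1; sign (−1)^0·+1^2·-1^0 = +1.
|Ram(42, -11)| = 2, even; anisotropic at {2, 7}.

[2, 7]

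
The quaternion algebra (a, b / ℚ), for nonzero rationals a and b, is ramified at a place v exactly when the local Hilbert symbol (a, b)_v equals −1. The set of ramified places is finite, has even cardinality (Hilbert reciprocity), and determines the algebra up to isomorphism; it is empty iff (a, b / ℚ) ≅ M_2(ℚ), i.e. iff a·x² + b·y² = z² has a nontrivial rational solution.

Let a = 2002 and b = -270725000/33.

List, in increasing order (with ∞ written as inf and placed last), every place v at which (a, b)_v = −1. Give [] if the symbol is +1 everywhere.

(a, b) ≡ (2002, -72930) mod (ℚ^×)²; places V = {2, 3, 5, 7, 11, 13, 17, ∞}.
(a,b)_3: α=0, u≡1; β=-1, v≡2 (mod 3); (1|3)=+1, (2|3)=-1; sign (−1)^0·+1^-1·-1^0 = +1.
(a,b)_2: α=1, β=3; u≡1, v≡7 (mod 8); ε(u)ε(v)=0·1, αω(v)=1·0, βω(u)=3·0; sum ≡ 0  ⇒  +1.
(a,b)_7: α=1, u≡6; β=2, v≡6 (mod 7); (6|7)=-1, (6|7)=-1; sign (−1)^0·-1^2·-1^1 = -1.
(a,b)_13: α=1, u≡11; β=1, v≡11 (mod 13); (11|13)=-1, (11|13)=-1; sign (−1)^0·-1^1·-1^1 = +1.
(a,b)_5: α=0, u≡2; β=5, v≡1 (mod 5); (2|5)=-1, (1|5)=+1; sign (−1)^0·-1^5·+1^0 = -1.
(a,b)_11: α=1, u≡6; β=-1, v≡5 (mod 11); (6|11)=-1, (5|11)=+1; sign (−1)^1·-1^-1·+1^1 = +1.
(a,b)_17: α=0, u≡13; β=1, v≡12 (mod 17); (13|17)=+1, (12|17)=-1; sign (−1)^0·+1^1·-1^0 = +1.
(a,b)_∞: sgn(2002)=+, sgn(-72930)=−, so +1.
|Ram(2002, -72930)| = 2, even; anisotropic at {5, 7}.

[5, 7]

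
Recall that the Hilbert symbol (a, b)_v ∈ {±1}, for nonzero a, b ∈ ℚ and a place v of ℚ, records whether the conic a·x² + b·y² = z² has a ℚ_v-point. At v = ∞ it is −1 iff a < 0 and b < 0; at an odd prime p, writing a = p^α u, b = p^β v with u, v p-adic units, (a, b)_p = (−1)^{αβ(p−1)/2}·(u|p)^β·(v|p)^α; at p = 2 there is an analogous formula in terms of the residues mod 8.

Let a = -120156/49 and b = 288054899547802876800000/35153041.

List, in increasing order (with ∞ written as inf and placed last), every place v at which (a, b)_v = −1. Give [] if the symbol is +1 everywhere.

(a, b) ≡ (-30039, 6157995) mod (ℚ^×)²; places V = {2, 3, 5, 7, 11, 17, 19, 31, 41, ∞}.
(a,b)_11: α=0, u≡6; β=-4, v≡10 (mod 11); (6|11)=-1, (10|11)=-1; sign (−1)^0·-1^-4·-1^0 = +1.
(a,b)_19: α=1, u≡2; β=3, v≡10 (mod 19); (2|19)=-1, (10|19)=-1; sign (−1)^1·-1^3·-1^1 = -1.
(a,b)_31: α=1, u≡12; β=3, v≡25 (mod 31); (12|31)=-1, (25|31)=+1; sign (−1)^1·-1^3·+1^1 = +1.
(a,b)_∞: sgn(-30039)=−, sgn(6157995)=+, so +1.
(a,b)_3: α=1, u≡1; β=7, v≡2 (mod 3); (1|3)=+1, (2|3)=-1; sign (−1)^1·+1^7·-1^1 = +1.
(a,b)_7: α=-2, u≡6; β=-4, v≡1 (mod 7); (6|7)=-1, (1|7)=+1; sign (−1)^0·-1^-4·+1^-2 = +1.
(a,b)_5: α=0, u≡1; β=5, v≡1 (mod 5); (1|5)=+1, (1|5)=+1; sign (−1)^0·+1^5·+1^0 = +1.
(a,b)_17: α=1, u≡15; β=3, v≡13 (mod 17); (15|17)=+1, (13|17)=+1; sign (−1)^0·+1^3·+1^1 = +1.
(a,b)_41: α=0, u≡7; β=1, v≡15 (mod 41); (7|41)=-1, (15|41)=-1; sign (−1)^0·-1^1·-1^0 = -1.
(a,b)_2: α=2, β=10; u≡1, v≡3 (mod 8); ε(u)ε(v)=0·1, αω(v)=2·1, βω(u)=10·0; sum ≡ 0  ⇒  +1.
Ram(-30039, 6157995) = {19, 41}; no ℚ_19-point on the conic.

[19, 41]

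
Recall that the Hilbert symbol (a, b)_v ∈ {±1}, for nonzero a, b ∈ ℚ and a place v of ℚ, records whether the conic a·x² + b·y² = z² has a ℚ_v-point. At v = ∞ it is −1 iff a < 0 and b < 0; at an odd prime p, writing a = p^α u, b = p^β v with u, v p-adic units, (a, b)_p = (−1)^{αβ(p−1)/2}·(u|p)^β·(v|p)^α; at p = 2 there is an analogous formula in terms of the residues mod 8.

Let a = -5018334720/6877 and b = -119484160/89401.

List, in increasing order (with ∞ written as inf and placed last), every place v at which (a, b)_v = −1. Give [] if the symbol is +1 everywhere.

Mod squares: a ≡ -881790, b ≡ -1615. Check v ∈ {∞, 2, 3, 5, 7, 13, 17, 19, 23}.
v=∞: -881790 < 0 and -1615 < 0  ⇒  (a,b)_∞ = -1.
v=2: v_2(a)=9, v_2(b)=8; units ≡ 1, 1 (mod 8); ε·ε+αω+βω = 0·0+9·0+8·0 ≡ 0  ⇒  (a,b)_2 = +1.
v=5: a=5^1·(≡3), b=5^1·(≡3) mod 5; (3|5)=-1, (3|5)=-1; (−1)^{1·1·2}·(-1)^1·(-1)^1 = +1.
v=3: a=3^1·(≡1), b=3^0·(≡2) mod 3; (1|3)=+1, (2|3)=-1; (−1)^{1·0·1}·(+1)^0·(-1)^1 = -1.
v=13: a=13^-1·(≡12), b=13^-2·(≡4) mod 13; (12|13)=+1, (4|13)=+1; (−1)^{-1·-2·6}·(+1)^-2·(+1)^-1 = +1.
v=23: a=23^-2·(≡14), b=23^-2·(≡13) mod 23; (14|23)=-1, (13|23)=+1; (−1)^{-2·-2·11}·(-1)^-2·(+1)^-2 = +1.
v=7: a=7^1·(≡4), b=7^0·(≡4) mod 7; (4|7)=+1, (4|7)=+1; (−1)^{1·0·3}·(+1)^0·(+1)^1 = +1.
v=19: a=19^1·(≡4), b=19^1·(≡3) mod 19; (4|19)=+1, (3|19)=-1; (−1)^{1·1·9}·(+1)^1·(-1)^1 = +1.
v=17: a=17^3·(≡10), b=17^3·(≡5) mod 17; (10|17)=-1, (5|17)=-1; (−1)^{3·3·8}·(-1)^3·(-1)^3 = +1.
|Ram(-881790, -1615)| = 2, even; anisotropic at {3, ∞}.

[3, inf]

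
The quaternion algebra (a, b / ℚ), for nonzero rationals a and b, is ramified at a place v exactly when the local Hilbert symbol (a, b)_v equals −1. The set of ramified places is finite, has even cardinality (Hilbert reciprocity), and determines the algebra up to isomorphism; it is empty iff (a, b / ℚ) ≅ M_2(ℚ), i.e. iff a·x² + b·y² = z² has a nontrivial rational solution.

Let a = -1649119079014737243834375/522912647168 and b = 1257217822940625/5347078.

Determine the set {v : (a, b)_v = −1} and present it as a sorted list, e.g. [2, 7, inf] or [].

[2, 3, 5, 7]

Mod squares: a ≡ -30, b ≡ 2310. Check v ∈ {∞, 2, 3, 5, 7, 11, 13, 17, 19, 29}.
v=3: a=3^13·(≡2), b=3^5·(≡2) mod 3; (2|3)=-1, (2|3)=-1; (−1)^{13·5·1}·(-1)^5·(-1)^13 = -1.
v=7: a=7^4·(≡6), b=7^3·(≡4) mod 7; (6|7)=-1, (4|7)=+1; (−1)^{4·3·3}·(-1)^3·(+1)^4 = -1.
v=5: a=5^5·(≡1), b=5^5·(≡2) mod 5; (1|5)=+1, (2|5)=-1; (−1)^{5·5·2}·(+1)^5·(-1)^5 = -1.
v=17: a=17^0·(≡16), b=17^-2·(≡16) mod 17; (16|17)=+1, (16|17)=+1; (−1)^{0·-2·8}·(+1)^-2·(+1)^0 = +1.
v=∞: -30 < 0 and 2310 > 0  ⇒  (a,b)_∞ = +1.
v=2: v_2(a)=-11, v_2(b)=-1; units ≡ 1, 3 (mod 8); ε·ε+αω+βω = 0·1+-11·1+-1·0 ≡ 1  ⇒  (a,b)_2 = -1.
v=13: a=13^10·(≡4), b=13^6·(≡12) mod 13; (4|13)=+1, (12|13)=+1; (−1)^{10·6·6}·(+1)^6·(+1)^10 = +1.
v=29: a=29^-4·(≡20), b=29^-2·(≡27) mod 29; (20|29)=+1, (27|29)=-1; (−1)^{-4·-2·14}·(+1)^-2·(-1)^-4 = +1.
v=11: a=11^0·(≡4), b=11^-1·(≡5) mod 11; (4|11)=+1, (5|11)=+1; (−1)^{0·-1·5}·(+1)^-1·(+1)^0 = +1.
v=19: a=19^-2·(≡2), b=19^0·(≡1) mod 19; (2|19)=-1, (1|19)=+1; (−1)^{-2·0·9}·(-1)^0·(+1)^-2 = +1.
|Ram(-30, 2310)| = 4, even; anisotropic at {2, 3, 5, 7}.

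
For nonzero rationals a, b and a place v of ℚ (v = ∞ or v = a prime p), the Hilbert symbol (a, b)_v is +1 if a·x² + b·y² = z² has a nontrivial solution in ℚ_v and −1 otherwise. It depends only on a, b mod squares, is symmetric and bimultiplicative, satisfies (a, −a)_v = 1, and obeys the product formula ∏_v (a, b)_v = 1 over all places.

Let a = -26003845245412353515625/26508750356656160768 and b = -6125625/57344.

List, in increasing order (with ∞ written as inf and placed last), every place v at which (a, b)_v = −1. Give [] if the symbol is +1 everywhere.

(a, b) ≡ (-2, -14) mod (ℚ^×)²; places V = {2, 3, 5, 7, 11, 13, 31, ∞}.
(a,b)_2: α=-49, β=-13; u≡7, v≡1 (mod 8); ε(u)ε(v)=1·0, αω(v)=-49·0, βω(u)=-13·0; sum ≡ 0  ⇒  +1.
(a,b)_31: α=-2, u≡11; β=0, v≡30 (mod 31); (11|31)=-1, (30|31)=-1; sign (−1)^0·-1^0·-1^-2 = +1.
(a,b)_11: α=4, u≡3; β=2, v≡8 (mod 11); (3|11)=+1, (8|11)=-1; sign (−1)^0·+1^2·-1^4 = +1.
(a,b)_∞: sgn(-2)=−, sgn(-14)=−, so -1.
(a,b)_5: α=12, u≡2; β=4, v≡1 (mod 5); (2|5)=-1, (1|5)=+1; sign (−1)^0·-1^4·+1^12 = +1.
(a,b)_7: α=-2, u≡3; β=-1, v≡6 (mod 7); (3|7)=-1, (6|7)=-1; sign (−1)^0·-1^-1·-1^-2 = -1.
(a,b)_3: α=16, u≡1; β=4, v≡1 (mod 3); (1|3)=+1, (1|3)=+1; sign (−1)^0·+1^4·+1^16 = +1.
(a,b)_13: α=2, u≡5; β=0, v≡1 (mod 13); (5|13)=-1, (1|13)=+1; sign (−1)^0·-1^0·+1^2 = +1.
|Ram(-2, -14)| = 2, even; anisotropic at {7, ∞}.

[7, inf]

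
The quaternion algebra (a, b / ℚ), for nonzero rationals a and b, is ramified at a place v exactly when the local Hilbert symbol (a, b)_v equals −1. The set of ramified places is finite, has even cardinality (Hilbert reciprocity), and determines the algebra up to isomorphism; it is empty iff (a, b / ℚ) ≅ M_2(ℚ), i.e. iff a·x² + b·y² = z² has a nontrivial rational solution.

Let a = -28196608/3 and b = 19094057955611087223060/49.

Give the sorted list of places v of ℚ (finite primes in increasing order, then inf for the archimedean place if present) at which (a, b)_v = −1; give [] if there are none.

[17, 29]

(a, b) ≡ (-330429, 170085) mod (ℚ^×)²; places V = {2, 3, 5, 7, 11, 13, 17, 19, 23, 29, 31, ∞}.
(a,b)_17: α=1, u≡5; β=3, v≡16 (mod 17); (5|17)=-1, (16|17)=+1; sign (−1)^0·-1^3·+1^1 = -1.
(a,b)_∞: sgn(-330429)=−, sgn(170085)=+, so +1.
(a,b)_3: α=-1, u≡2; β=5, v≡1 (mod 3); (2|3)=-1, (1|3)=+1; sign (−1)^1·-1^5·+1^-1 = +1.
(a,b)_19: α=1, u≡13; β=2, v≡6 (mod 19); (13|19)=-1, (6|19)=+1; sign (−1)^0·-1^2·+1^1 = +1.
(a,b)_11: α=1, u≡8; β=2, v≡3 (mod 11); (8|11)=-1, (3|11)=+1; sign (−1)^0·-1^2·+1^1 = +1.
(a,b)_7: α=0, u≡5; β=-2, v≡6 (mod 7); (5|7)=-1, (6|7)=-1; sign (−1)^0·-1^-2·-1^0 = +1.
(a,b)_29: α=0, u≡21; β=1, v≡22 (mod 29); (21|29)=-1, (22|29)=+1; sign (−1)^0·-1^1·+1^0 = -1.
(a,b)_23: α=0, u≡4; β=1, v≡4 (mod 23); (4|23)=+1, (4|23)=+1; sign (−1)^0·+1^1·+1^0 = +1.
(a,b)_31: α=1, u≡1; β=2, v≡14 (mod 31); (1|31)=+1, (14|31)=+1; sign (−1)^0·+1^2·+1^1 = +1.
(a,b)_2: α=8, β=2; u≡3, v≡5 (mod 8); ε(u)ε(v)=1·0, αω(v)=8·1, βω(u)=2·1; sum ≡ 0  ⇒  +1.
(a,b)_5: α=0, u≡4; β=1, v≡3 (mod 5); (4|5)=+1, (3|5)=-1; sign (−1)^0·+1^1·-1^0 = +1.
(a,b)_13: α=0, u≡5; β=4, v≡7 (mod 13); (5|13)=-1, (7|13)=-1; sign (−1)^0·-1^4·-1^0 = +1.
Ram(-330429, 170085) = {17, 29}; no ℚ_17-point on the conic.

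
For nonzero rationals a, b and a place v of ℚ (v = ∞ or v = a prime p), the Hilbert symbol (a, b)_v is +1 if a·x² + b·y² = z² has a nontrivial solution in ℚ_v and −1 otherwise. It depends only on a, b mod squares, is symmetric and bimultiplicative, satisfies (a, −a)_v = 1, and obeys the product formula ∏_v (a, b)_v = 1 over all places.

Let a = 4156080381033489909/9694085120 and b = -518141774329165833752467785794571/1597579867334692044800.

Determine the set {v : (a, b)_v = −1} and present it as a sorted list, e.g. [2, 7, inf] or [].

[5, 7, 11, 29]

(a, b) ≡ (145, -113883) mod (ℚ^×)²; places V = {2, 3, 5, 7, 11, 13, 17, 23, 29, 43, ∞}.
(a,b)_43: α=-2, u≡11; β=-4, v≡9 (mod 43); (11|43)=+1, (9|43)=+1; sign (−1)^0·+1^-4·+1^-2 = +1.
(a,b)_5: α=-1, u≡1; β=-2, v≡2 (mod 5); (1|5)=+1, (2|5)=-1; sign (−1)^0·+1^-2·-1^-1 = -1.
(a,b)_7: α=4, u≡5; β=7, v≡3 (mod 7); (5|7)=-1, (3|7)=-1; sign (−1)^0·-1^7·-1^4 = -1.
(a,b)_17: α=0, u≡2; β=-1, v≡9 (mod 17); (2|17)=+1, (9|17)=+1; sign (−1)^0·+1^-1·+1^0 = +1.
(a,b)_∞: sgn(145)=+, sgn(-113883)=−, so +1.
(a,b)_23: α=2, u≡22; β=4, v≡1 (mod 23); (22|23)=-1, (1|23)=+1; sign (−1)^0·-1^4·+1^2 = +1.
(a,b)_2: α=-20, β=-40; u≡1, v≡5 (mod 8); ε(u)ε(v)=0·0, αω(v)=-20·1, βω(u)=-40·0; sum ≡ 0  ⇒  +1.
(a,b)_3: α=8, u≡1; β=15, v≡1 (mod 3); (1|3)=+1, (1|3)=+1; sign (−1)^0·+1^15·+1^8 = +1.
(a,b)_11: α=2, u≡2; β=3, v≡5 (mod 11); (2|11)=-1, (5|11)=+1; sign (−1)^0·-1^3·+1^2 = -1.
(a,b)_29: α=3, u≡6; β=3, v≡15 (mod 29); (6|29)=+1, (15|29)=-1; sign (−1)^0·+1^3·-1^3 = -1.
(a,b)_13: α=2, u≡6; β=6, v≡3 (mod 13); (6|13)=-1, (3|13)=+1; sign (−1)^0·-1^6·+1^2 = +1.
(145, -113883 / ℚ) ramifies at {5, 7, 11, 29}: a division algebra.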